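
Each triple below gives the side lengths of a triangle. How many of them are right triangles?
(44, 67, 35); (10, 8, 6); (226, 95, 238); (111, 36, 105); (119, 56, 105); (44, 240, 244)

(44,67,35): 35²+44² = 3161 < 4489 = 67² → obtuse
(10,8,6): 6²+8² = 100 = 10² → right
(226,95,238): 95²+226² = 60101 > 56644 = 238² → acute
(111,36,105): 36²+105² = 12321 = 111² → right
(119,56,105): 56²+105² = 14161 = 119² → right
(44,240,244): 44²+240² = 59536 = 244² → right
4 of the 6 are right.

4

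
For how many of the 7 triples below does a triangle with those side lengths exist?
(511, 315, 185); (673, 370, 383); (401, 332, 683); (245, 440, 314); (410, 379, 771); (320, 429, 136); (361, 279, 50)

5

(185,315,511): 185+315 ≤ 511 → not valid
(370,383,673): 370+383 > 673 → valid
(332,401,683): 332+401 > 683 → valid
(245,314,440): 245+314 > 440 → valid
(379,410,771): 379+410 > 771 → valid
(136,320,429): 136+320 > 429 → valid
(50,279,361): 50+279 ≤ 361 → not valid
5 of the 7 triples form a triangle.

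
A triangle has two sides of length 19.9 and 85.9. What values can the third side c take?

By the triangle inequality, c must be less than 19.9 + 85.9 = 105.8 and greater than |19.9 − 85.9| = 66.0.

66.0 < c < 105.8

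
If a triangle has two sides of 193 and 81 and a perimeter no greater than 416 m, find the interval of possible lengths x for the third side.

Triangle inequality alone gives 112 < x < 274.
The perimeter condition gives x ≤ 416 − 193 − 81 = 142.
Intersecting the two: 112 < x ≤ 142.

112 < x ≤ 142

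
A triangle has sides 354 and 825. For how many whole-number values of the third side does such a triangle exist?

707

The third side lies in the open interval (471, 1179).
Integers from 472 to 1178 inclusive: 1178 − 472 + 1 = 707.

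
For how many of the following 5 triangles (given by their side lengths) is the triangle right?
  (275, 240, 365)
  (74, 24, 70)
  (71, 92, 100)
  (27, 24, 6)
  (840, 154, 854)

3

(275,240,365): 240²+275² = 133225 = 365² → right
(74,24,70): 24²+70² = 5476 = 74² → right
(71,92,100): 71²+92² = 13505 > 10000 = 100² → acute
(27,24,6): 6²+24² = 612 < 729 = 27² → obtuse
(840,154,854): 154²+840² = 729316 = 854² → right
3 of the 5 are right.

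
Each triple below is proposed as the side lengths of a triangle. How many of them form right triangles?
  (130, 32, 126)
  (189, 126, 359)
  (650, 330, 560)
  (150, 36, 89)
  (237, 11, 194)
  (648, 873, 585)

3

(130,32,126): 32²+126² = 16900 = 130² → right
(189,126,359): 126+189 ≤ 359, not a triangle
(650,330,560): 330²+560² = 422500 = 650² → right
(150,36,89): 36+89 ≤ 150, not a triangle
(237,11,194): 11+194 ≤ 237, not a triangle
(648,873,585): 585²+648² = 762129 = 873² → right
3 of the 6 are right.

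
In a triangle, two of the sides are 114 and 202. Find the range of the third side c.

By the triangle inequality, c must be less than 114 + 202 = 316 and greater than |114 − 202| = 88.

88 < c < 316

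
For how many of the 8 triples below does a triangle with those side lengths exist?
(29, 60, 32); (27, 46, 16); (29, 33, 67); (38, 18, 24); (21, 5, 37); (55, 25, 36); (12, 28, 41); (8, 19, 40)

3

(29,32,60): 29+32 > 60 → valid
(16,27,46): 16+27 ≤ 46 → not valid
(29,33,67): 29+33 ≤ 67 → not valid
(18,24,38): 18+24 > 38 → valid
(5,21,37): 5+21 ≤ 37 → not valid
(25,36,55): 25+36 > 55 → valid
(12,28,41): 12+28 ≤ 41 → not valid
(8,19,40): 8+19 ≤ 40 → not valid
3 of the 8 triples form a triangle.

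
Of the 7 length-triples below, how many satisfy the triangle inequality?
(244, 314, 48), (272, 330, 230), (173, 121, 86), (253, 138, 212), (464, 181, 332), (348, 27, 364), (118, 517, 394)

5

(48,244,314): 48+244 ≤ 314 → not valid
(230,272,330): 230+272 > 330 → valid
(86,121,173): 86+121 > 173 → valid
(138,212,253): 138+212 > 253 → valid
(181,332,464): 181+332 > 464 → valid
(27,348,364): 27+348 > 364 → valid
(118,394,517): 118+394 ≤ 517 → not valid
5 of the 7 triples form a triangle.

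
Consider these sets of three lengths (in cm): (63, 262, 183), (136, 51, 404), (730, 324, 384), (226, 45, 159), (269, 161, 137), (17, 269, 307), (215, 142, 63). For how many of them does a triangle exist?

1

(63,183,262): 63+183 ≤ 262 → not valid
(51,136,404): 51+136 ≤ 404 → not valid
(324,384,730): 324+384 ≤ 730 → not valid
(45,159,226): 45+159 ≤ 226 → not valid
(137,161,269): 137+161 > 269 → valid
(17,269,307): 17+269 ≤ 307 → not valid
(63,142,215): 63+142 ≤ 215 → not valid
1 of the 7 triples forms a triangle.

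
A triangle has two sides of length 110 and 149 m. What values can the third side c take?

39 < c < 259 (m)

By the triangle inequality, c must be less than 110 + 149 = 259 and greater than |110 − 149| = 39.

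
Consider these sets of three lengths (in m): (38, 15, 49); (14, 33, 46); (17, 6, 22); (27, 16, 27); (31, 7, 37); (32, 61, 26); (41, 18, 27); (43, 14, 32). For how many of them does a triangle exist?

7

(15,38,49): 15+38 > 49 → valid
(14,33,46): 14+33 > 46 → valid
(6,17,22): 6+17 > 22 → valid
(16,27,27): 16+27 > 27 → valid
(7,31,37): 7+31 > 37 → valid
(26,32,61): 26+32 ≤ 61 → not valid
(18,27,41): 18+27 > 41 → valid
(14,32,43): 14+32 > 43 → valid
7 of the 8 triples form a triangle.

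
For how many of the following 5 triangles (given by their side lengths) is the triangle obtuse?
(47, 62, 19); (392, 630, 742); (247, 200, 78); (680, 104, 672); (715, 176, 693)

2

(47,62,19): 19²+47² = 2570 < 3844 = 62² → obtuse
(392,630,742): 392²+630² = 550564 = 742² → right
(247,200,78): 78²+200² = 46084 < 61009 = 247² → obtuse
(680,104,672): 104²+672² = 462400 = 680² → right
(715,176,693): 176²+693² = 511225 = 715² → right
2 of the 5 are obtuse.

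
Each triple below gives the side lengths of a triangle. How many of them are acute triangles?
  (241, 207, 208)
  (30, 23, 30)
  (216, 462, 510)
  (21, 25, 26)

3

(241,207,208): 207²+208² = 86113 > 58081 = 241² → acute
(30,23,30): 23²+30² = 1429 > 900 = 30² → acute
(216,462,510): 216²+462² = 260100 = 510² → right
(21,25,26): 21²+25² = 1066 > 676 = 26² → acute
3 of the 4 are acute.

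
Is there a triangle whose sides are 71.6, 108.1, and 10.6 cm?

The longest side is 108.1, but the other two sum to only 82.2.
82.2 < 108.1, so the triangle inequality fails.

No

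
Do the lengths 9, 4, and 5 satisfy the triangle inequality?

The two shorter sides sum to 9, exactly equal to the longest side 9.
That gives only a degenerate (flat) triangle — the inequality must be strict.

No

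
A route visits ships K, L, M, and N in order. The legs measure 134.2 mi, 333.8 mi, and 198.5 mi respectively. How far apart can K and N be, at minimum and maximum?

The maximum is all hops collinear in one direction: 134.2 + 333.8 + 198.5 = 666.5.
The longest hop is 333.8; the others sum to 332.7. Folding the others back against it leaves at least 333.8 − 332.7 = 1.1.

1.1 ≤ KN ≤ 666.5 mi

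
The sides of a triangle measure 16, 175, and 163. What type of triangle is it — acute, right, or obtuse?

obtuse

Compare the square of the longest side to the sum of squares of the other two: 16² + 163² = 26825 < 30625 = 175².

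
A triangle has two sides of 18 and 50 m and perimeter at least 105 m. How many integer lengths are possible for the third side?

Triangle inequality: 32 < x < 68. Perimeter ≥ 105 gives x ≥ 105 − 18 − 50 = 37.
So 37 ≤ x < 68; integers 37 through 67: 31 values.

31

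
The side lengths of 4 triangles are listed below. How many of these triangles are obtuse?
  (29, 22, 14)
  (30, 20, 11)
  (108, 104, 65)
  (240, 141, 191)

(29,22,14): 14²+22² = 680 < 841 = 29² → obtuse
(30,20,11): 11²+20² = 521 < 900 = 30² → obtuse
(108,104,65): 65²+104² = 15041 > 11664 = 108² → acute
(240,141,191): 141²+191² = 56362 < 57600 = 240² → obtuse
3 of the 4 are obtuse.

3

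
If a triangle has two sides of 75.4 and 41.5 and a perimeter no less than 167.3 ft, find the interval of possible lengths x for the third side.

Triangle inequality alone gives 33.9 < x < 116.9.
The perimeter condition gives x ≥ 167.3 − 75.4 − 41.5 = 50.4.
Intersecting the two: 50.4 ≤ x < 116.9.

50.4 ≤ x < 116.9 ft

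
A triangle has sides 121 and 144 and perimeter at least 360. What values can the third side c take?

95 ≤ c < 265

Triangle inequality alone gives 23 < c < 265.
The perimeter condition gives c ≥ 360 − 121 − 144 = 95.
Intersecting the two: 95 ≤ c < 265.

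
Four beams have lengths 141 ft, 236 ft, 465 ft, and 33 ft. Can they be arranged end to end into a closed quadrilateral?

No

For a quadrilateral, each side must be shorter than the sum of the others.
Here the longest side is 465, but the remaining 3 sides sum to only 410.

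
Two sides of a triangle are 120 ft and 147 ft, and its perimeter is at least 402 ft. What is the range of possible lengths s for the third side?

135 ≤ s < 267

Triangle inequality alone gives 27 < s < 267.
The perimeter condition gives s ≥ 402 − 120 − 147 = 135.
Intersecting the two: 135 ≤ s < 267.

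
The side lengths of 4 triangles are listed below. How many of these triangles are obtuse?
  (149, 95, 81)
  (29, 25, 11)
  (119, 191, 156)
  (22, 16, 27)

2

(149,95,81): 81²+95² = 15586 < 22201 = 149² → obtuse
(29,25,11): 11²+25² = 746 < 841 = 29² → obtuse
(119,191,156): 119²+156² = 38497 > 36481 = 191² → acute
(22,16,27): 16²+22² = 740 > 729 = 27² → acute
2 of the 4 are obtuse.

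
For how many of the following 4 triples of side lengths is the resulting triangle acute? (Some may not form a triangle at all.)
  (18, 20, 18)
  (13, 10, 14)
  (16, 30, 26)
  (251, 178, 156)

(18,20,18): 18²+18² = 648 > 400 = 20² → acute
(13,10,14): 10²+13² = 269 > 196 = 14² → acute
(16,30,26): 16²+26² = 932 > 900 = 30² → acute
(251,178,156): 156²+178² = 56020 < 63001 = 251² → obtuse
3 of the 4 are acute.

3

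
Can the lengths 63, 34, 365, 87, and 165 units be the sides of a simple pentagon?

No

For a pentagon, each side must be shorter than the sum of the others.
Here the longest side is 365, but the remaining 4 sides sum to only 349.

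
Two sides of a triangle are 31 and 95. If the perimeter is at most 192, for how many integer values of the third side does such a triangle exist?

Triangle inequality: 64 < x < 126. Perimeter ≤ 192 gives x ≤ 192 − 31 − 95 = 66.
So 64 < x ≤ 66; integers 65 through 66: 2 values.

2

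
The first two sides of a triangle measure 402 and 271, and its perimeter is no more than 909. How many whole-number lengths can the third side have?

105

Triangle inequality: 131 < x < 673. Perimeter ≤ 909 gives x ≤ 909 − 402 − 271 = 236.
So 131 < x ≤ 236; integers 132 through 236: 105 values.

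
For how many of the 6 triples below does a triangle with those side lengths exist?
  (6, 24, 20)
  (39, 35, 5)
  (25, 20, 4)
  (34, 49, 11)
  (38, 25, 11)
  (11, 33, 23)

(6,20,24): 6+20 > 24 → valid
(5,35,39): 5+35 > 39 → valid
(4,20,25): 4+20 ≤ 25 → not valid
(11,34,49): 11+34 ≤ 49 → not valid
(11,25,38): 11+25 ≤ 38 → not valid
(11,23,33): 11+23 > 33 → valid
3 of the 6 triples form a triangle.

3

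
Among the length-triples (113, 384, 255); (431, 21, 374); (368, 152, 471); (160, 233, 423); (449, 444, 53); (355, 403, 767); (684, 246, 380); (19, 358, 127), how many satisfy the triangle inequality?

2

(113,255,384): 113+255 ≤ 384 → not valid
(21,374,431): 21+374 ≤ 431 → not valid
(152,368,471): 152+368 > 471 → valid
(160,233,423): 160+233 ≤ 423 → not valid
(53,444,449): 53+444 > 449 → valid
(355,403,767): 355+403 ≤ 767 → not valid
(246,380,684): 246+380 ≤ 684 → not valid
(19,127,358): 19+127 ≤ 358 → not valid
2 of the 8 triples form a triangle.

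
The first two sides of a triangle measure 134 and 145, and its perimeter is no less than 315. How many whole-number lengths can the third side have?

243

Triangle inequality: 11 < x < 279. Perimeter ≥ 315 gives x ≥ 315 − 134 − 145 = 36.
So 36 ≤ x < 279; integers 36 through 278: 243 values.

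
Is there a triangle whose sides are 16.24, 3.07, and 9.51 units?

The longest side is 16.24, but the other two sum to only 12.58.
12.58 < 16.24, so the triangle inequality fails.

No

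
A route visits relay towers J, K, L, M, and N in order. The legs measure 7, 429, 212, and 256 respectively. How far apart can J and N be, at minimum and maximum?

The maximum is all hops collinear in one direction: 7 + 429 + 212 + 256 = 904.
The longest hop is 429; the others sum to 475. Since 429 ≤ 475, the path can fold back on itself completely, so the minimum distance is 0.

0 ≤ JN ≤ 904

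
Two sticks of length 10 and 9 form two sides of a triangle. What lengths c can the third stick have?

By the triangle inequality, c must be less than 10 + 9 = 19 and greater than |10 − 9| = 1.

1 < c < 19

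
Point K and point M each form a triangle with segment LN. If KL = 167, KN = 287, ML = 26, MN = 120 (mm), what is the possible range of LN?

120 < LN < 146

From triangle KLN: |167 − 287| < LN < 167 + 287, i.e. 120 < LN < 454.
From triangle MLN: 94 < LN < 146.
Both must hold, so LN lies in the intersection.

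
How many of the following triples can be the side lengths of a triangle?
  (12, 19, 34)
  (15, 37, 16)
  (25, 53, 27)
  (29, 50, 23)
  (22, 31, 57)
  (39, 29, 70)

1

(12,19,34): 12+19 ≤ 34 → not valid
(15,16,37): 15+16 ≤ 37 → not valid
(25,27,53): 25+27 ≤ 53 → not valid
(23,29,50): 23+29 > 50 → valid
(22,31,57): 22+31 ≤ 57 → not valid
(29,39,70): 29+39 ≤ 70 → not valid
1 of the 6 triples forms a triangle.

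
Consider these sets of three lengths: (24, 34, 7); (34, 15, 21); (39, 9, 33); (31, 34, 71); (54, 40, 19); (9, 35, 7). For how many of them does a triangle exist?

3

(7,24,34): 7+24 ≤ 34 → not valid
(15,21,34): 15+21 > 34 → valid
(9,33,39): 9+33 > 39 → valid
(31,34,71): 31+34 ≤ 71 → not valid
(19,40,54): 19+40 > 54 → valid
(7,9,35): 7+9 ≤ 35 → not valid
3 of the 6 triples form a triangle.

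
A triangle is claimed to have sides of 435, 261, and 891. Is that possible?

The longest side is 891, but the other two sum to only 696.
696 < 891, so the triangle inequality fails.

No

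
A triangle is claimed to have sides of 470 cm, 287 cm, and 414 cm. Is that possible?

The longest side is 470, and the other two sum to 701.
Since 701 > 470, the triangle inequality holds.

Yes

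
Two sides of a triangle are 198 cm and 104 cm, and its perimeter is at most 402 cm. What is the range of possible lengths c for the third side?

94 < c ≤ 100 cm

Triangle inequality alone gives 94 < c < 302.
The perimeter condition gives c ≤ 402 − 198 − 104 = 100.
Intersecting the two: 94 < c ≤ 100.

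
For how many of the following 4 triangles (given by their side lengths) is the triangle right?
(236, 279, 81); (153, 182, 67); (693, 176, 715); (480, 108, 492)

2

(236,279,81): 81²+236² = 62257 < 77841 = 279² → obtuse
(153,182,67): 67²+153² = 27898 < 33124 = 182² → obtuse
(693,176,715): 176²+693² = 511225 = 715² → right
(480,108,492): 108²+480² = 242064 = 492² → right
2 of the 4 are right.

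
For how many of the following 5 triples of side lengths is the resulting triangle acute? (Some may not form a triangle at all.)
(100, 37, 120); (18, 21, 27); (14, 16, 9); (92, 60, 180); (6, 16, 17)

(100,37,120): 37²+100² = 11369 < 14400 = 120² → obtuse
(18,21,27): 18²+21² = 765 > 729 = 27² → acute
(14,16,9): 9²+14² = 277 > 256 = 16² → acute
(92,60,180): 60+92 ≤ 180, not a triangle
(6,16,17): 6²+16² = 292 > 289 = 17² → acute
3 of the 5 are acute.

3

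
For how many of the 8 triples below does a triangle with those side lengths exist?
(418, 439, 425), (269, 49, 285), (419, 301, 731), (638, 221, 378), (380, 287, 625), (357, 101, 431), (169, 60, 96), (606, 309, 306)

(418,425,439): 418+425 > 439 → valid
(49,269,285): 49+269 > 285 → valid
(301,419,731): 301+419 ≤ 731 → not valid
(221,378,638): 221+378 ≤ 638 → not valid
(287,380,625): 287+380 > 625 → valid
(101,357,431): 101+357 > 431 → valid
(60,96,169): 60+96 ≤ 169 → not valid
(306,309,606): 306+309 > 606 → valid
5 of the 8 triples form a triangle.

5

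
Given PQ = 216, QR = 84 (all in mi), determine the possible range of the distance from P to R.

132 ≤ PR ≤ 300 mi

By the triangle inequality, |216 − 84| ≤ PR ≤ 216 + 84.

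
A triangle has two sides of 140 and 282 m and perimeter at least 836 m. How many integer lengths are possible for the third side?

8

Triangle inequality: 142 < x < 422. Perimeter ≥ 836 gives x ≥ 836 − 140 − 282 = 414.
So 414 ≤ x < 422; integers 414 through 421: 8 values.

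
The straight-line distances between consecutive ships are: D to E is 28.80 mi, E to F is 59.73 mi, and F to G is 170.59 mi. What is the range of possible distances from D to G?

The maximum is all hops collinear in one direction: 28.80 + 59.73 + 170.59 = 259.12.
The longest hop is 170.59; the others sum to 88.53. Folding the others back against it leaves at least 170.59 − 88.53 = 82.06.

82.06 ≤ DG ≤ 259.12 mi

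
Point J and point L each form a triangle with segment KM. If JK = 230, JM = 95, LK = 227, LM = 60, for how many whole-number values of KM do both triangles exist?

From triangle JKM: 135 < KM < 325.
From triangle LKM: 167 < KM < 287.
Intersection: 167 < KM < 287, so integers 168 through 286: 119 values.

119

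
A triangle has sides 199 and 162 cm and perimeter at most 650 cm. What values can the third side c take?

37 < c ≤ 289

Triangle inequality alone gives 37 < c < 361.
The perimeter condition gives c ≤ 650 − 199 − 162 = 289.
Intersecting the two: 37 < c ≤ 289.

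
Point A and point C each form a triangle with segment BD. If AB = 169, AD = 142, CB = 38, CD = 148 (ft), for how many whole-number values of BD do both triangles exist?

75

From triangle ABD: 27 < BD < 311.
From triangle CBD: 110 < BD < 186.
Intersection: 110 < BD < 186, so integers 111 through 185: 75 values.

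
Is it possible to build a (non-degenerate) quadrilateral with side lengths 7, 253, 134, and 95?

No

For a quadrilateral, each side must be shorter than the sum of the others.
Here the longest side is 253, but the remaining 3 sides sum to only 236.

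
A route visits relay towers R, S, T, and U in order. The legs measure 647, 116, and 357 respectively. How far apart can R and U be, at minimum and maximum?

174 ≤ RU ≤ 1120

The maximum is all hops collinear in one direction: 647 + 116 + 357 = 1120.
The longest hop is 647; the others sum to 473. Folding the others back against it leaves at least 647 − 473 = 174.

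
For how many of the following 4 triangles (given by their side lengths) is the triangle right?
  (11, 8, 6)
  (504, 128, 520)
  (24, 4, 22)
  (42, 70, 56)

2

(11,8,6): 6²+8² = 100 < 121 = 11² → obtuse
(504,128,520): 128²+504² = 270400 = 520² → right
(24,4,22): 4²+22² = 500 < 576 = 24² → obtuse
(42,70,56): 42²+56² = 4900 = 70² → right
2 of the 4 are right.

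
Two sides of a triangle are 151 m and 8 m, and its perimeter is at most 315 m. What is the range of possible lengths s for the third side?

Triangle inequality alone gives 143 < s < 159.
The perimeter condition gives s ≤ 315 − 151 − 8 = 156.
Intersecting the two: 143 < s ≤ 156.

143 < s ≤ 156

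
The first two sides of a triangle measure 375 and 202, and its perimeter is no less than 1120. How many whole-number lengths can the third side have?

34

Triangle inequality: 173 < x < 577. Perimeter ≥ 1120 gives x ≥ 1120 − 375 − 202 = 543.
So 543 ≤ x < 577; integers 543 through 576: 34 values.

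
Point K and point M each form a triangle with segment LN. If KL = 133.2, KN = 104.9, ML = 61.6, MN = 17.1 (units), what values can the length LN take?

From triangle KLN: |133.2 − 104.9| < LN < 133.2 + 104.9, i.e. 28.3 < LN < 238.1.
From triangle MLN: 44.5 < LN < 78.7.
Both must hold, so LN lies in the intersection.

44.5 < LN < 78.7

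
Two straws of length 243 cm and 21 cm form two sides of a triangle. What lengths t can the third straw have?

222 < t < 264 (cm)

By the triangle inequality, t must be less than 243 + 21 = 264 and greater than |243 − 21| = 222.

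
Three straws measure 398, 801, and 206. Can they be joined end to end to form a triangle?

No

The longest side is 801, but the other two sum to only 604.
604 < 801, so the triangle inequality fails.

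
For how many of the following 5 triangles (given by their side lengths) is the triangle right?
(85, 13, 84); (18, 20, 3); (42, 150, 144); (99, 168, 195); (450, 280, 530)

4

(85,13,84): 13²+84² = 7225 = 85² → right
(18,20,3): 3²+18² = 333 < 400 = 20² → obtuse
(42,150,144): 42²+144² = 22500 = 150² → right
(99,168,195): 99²+168² = 38025 = 195² → right
(450,280,530): 280²+450² = 280900 = 530² → right
4 of the 5 are right.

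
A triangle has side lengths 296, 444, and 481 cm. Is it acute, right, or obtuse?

Compare the square of the longest side to the sum of squares of the other two: 296² + 444² = 284752 > 231361 = 481².

acute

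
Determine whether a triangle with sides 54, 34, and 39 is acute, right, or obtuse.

Compare the square of the longest side to the sum of squares of the other two: 34² + 39² = 2677 < 2916 = 54².

obtuse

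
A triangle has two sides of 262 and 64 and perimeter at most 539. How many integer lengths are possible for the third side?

15

Triangle inequality: 198 < x < 326. Perimeter ≤ 539 gives x ≤ 539 − 262 − 64 = 213.
So 198 < x ≤ 213; integers 199 through 213: 15 values.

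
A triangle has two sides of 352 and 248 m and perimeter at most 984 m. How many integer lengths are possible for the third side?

280

Triangle inequality: 104 < x < 600. Perimeter ≤ 984 gives x ≤ 984 − 352 − 248 = 384.
So 104 < x ≤ 384; integers 105 through 384: 280 values.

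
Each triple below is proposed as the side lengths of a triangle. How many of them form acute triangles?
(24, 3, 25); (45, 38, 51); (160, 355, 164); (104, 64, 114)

2

(24,3,25): 3²+24² = 585 < 625 = 25² → obtuse
(45,38,51): 38²+45² = 3469 > 2601 = 51² → acute
(160,355,164): 160+164 ≤ 355, not a triangle
(104,64,114): 64²+104² = 14912 > 12996 = 114² → acute
2 of the 4 are acute.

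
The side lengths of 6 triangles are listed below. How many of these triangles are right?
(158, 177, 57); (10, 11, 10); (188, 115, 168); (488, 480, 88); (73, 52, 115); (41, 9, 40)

(158,177,57): 57²+158² = 28213 < 31329 = 177² → obtuse
(10,11,10): 10²+10² = 200 > 121 = 11² → acute
(188,115,168): 115²+168² = 41449 > 35344 = 188² → acute
(488,480,88): 88²+480² = 238144 = 488² → right
(73,52,115): 52²+73² = 8033 < 13225 = 115² → obtuse
(41,9,40): 9²+40² = 1681 = 41² → right
2 of the 6 are right.

2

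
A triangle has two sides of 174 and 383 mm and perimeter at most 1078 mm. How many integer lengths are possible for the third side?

312

Triangle inequality: 209 < x < 557. Perimeter ≤ 1078 gives x ≤ 1078 − 174 − 383 = 521.
So 209 < x ≤ 521; integers 210 through 521: 312 values.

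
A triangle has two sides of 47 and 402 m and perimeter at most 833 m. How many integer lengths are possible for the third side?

29

Triangle inequality: 355 < x < 449. Perimeter ≤ 833 gives x ≤ 833 − 47 − 402 = 384.
So 355 < x ≤ 384; integers 356 through 384: 29 values.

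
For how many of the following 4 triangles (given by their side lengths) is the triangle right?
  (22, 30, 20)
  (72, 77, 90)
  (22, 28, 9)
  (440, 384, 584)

1

(22,30,20): 20²+22² = 884 < 900 = 30² → obtuse
(72,77,90): 72²+77² = 11113 > 8100 = 90² → acute
(22,28,9): 9²+22² = 565 < 784 = 28² → obtuse
(440,384,584): 384²+440² = 341056 = 584² → right
1 of the 4 is right.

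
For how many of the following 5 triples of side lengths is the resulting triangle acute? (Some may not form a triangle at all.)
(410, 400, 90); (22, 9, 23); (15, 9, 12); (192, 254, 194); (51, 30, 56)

(410,400,90): 90²+400² = 168100 = 410² → right
(22,9,23): 9²+22² = 565 > 529 = 23² → acute
(15,9,12): 9²+12² = 225 = 15² → right
(192,254,194): 192²+194² = 74500 > 64516 = 254² → acute
(51,30,56): 30²+51² = 3501 > 3136 = 56² → acute
3 of the 5 are acute.

3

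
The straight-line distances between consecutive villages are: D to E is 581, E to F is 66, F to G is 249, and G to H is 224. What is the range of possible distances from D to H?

42 ≤ DH ≤ 1120

The maximum is all hops collinear in one direction: 581 + 66 + 249 + 224 = 1120.
The longest hop is 581; the others sum to 539. Folding the others back against it leaves at least 581 − 539 = 42.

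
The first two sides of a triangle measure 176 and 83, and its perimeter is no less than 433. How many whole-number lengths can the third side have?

85

Triangle inequality: 93 < x < 259. Perimeter ≥ 433 gives x ≥ 433 − 176 − 83 = 174.
So 174 ≤ x < 259; integers 174 through 258: 85 values.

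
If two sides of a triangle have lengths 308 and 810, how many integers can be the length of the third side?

The third side lies in the open interval (502, 1118).
Integers from 503 to 1117 inclusive: 1117 − 503 + 1 = 615.

615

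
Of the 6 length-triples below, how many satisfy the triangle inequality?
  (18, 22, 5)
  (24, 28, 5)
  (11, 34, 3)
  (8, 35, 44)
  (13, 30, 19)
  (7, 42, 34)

(5,18,22): 5+18 > 22 → valid
(5,24,28): 5+24 > 28 → valid
(3,11,34): 3+11 ≤ 34 → not valid
(8,35,44): 8+35 ≤ 44 → not valid
(13,19,30): 13+19 > 30 → valid
(7,34,42): 7+34 ≤ 42 → not valid
3 of the 6 triples form a triangle.

3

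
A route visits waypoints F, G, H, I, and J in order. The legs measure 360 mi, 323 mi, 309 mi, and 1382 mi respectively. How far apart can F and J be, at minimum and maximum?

The maximum is all hops collinear in one direction: 360 + 323 + 309 + 1382 = 2374.
The longest hop is 1382; the others sum to 992. Folding the others back against it leaves at least 1382 − 992 = 390.

390 ≤ FJ ≤ 2374 mi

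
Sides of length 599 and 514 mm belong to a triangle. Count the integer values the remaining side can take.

The third side lies in the open interval (85, 1113).
Integers from 86 to 1112 inclusive: 1112 − 86 + 1 = 1027.

1027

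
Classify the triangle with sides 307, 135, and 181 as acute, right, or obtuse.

Compare the square of the longest side to the sum of squares of the other two: 135² + 181² = 50986 < 94249 = 307².

obtuse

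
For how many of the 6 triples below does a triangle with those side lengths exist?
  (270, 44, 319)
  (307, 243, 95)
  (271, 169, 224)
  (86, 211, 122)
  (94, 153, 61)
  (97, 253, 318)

(44,270,319): 44+270 ≤ 319 → not valid
(95,243,307): 95+243 > 307 → valid
(169,224,271): 169+224 > 271 → valid
(86,122,211): 86+122 ≤ 211 → not valid
(61,94,153): 61+94 > 153 → valid
(97,253,318): 97+253 > 318 → valid
4 of the 6 triples form a triangle.

4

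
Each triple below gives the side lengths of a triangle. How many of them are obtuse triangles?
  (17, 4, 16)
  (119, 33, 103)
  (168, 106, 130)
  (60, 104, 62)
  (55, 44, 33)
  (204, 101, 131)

5

(17,4,16): 4²+16² = 272 < 289 = 17² → obtuse
(119,33,103): 33²+103² = 11698 < 14161 = 119² → obtuse
(168,106,130): 106²+130² = 28136 < 28224 = 168² → obtuse
(60,104,62): 60²+62² = 7444 < 10816 = 104² → obtuse
(55,44,33): 33²+44² = 3025 = 55² → right
(204,101,131): 101²+131² = 27362 < 41616 = 204² → obtuse
5 of the 6 are obtuse.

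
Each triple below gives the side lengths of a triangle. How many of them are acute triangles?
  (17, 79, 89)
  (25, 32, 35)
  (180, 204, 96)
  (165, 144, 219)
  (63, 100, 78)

2

(17,79,89): 17²+79² = 6530 < 7921 = 89² → obtuse
(25,32,35): 25²+32² = 1649 > 1225 = 35² → acute
(180,204,96): 96²+180² = 41616 = 204² → right
(165,144,219): 144²+165² = 47961 = 219² → right
(63,100,78): 63²+78² = 10053 > 10000 = 100² → acute
2 of the 5 are acute.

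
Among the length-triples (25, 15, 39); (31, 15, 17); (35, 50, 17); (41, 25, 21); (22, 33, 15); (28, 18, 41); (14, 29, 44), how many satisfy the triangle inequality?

(15,25,39): 15+25 > 39 → valid
(15,17,31): 15+17 > 31 → valid
(17,35,50): 17+35 > 50 → valid
(21,25,41): 21+25 > 41 → valid
(15,22,33): 15+22 > 33 → valid
(18,28,41): 18+28 > 41 → valid
(14,29,44): 14+29 ≤ 44 → not valid
6 of the 7 triples form a triangle.

6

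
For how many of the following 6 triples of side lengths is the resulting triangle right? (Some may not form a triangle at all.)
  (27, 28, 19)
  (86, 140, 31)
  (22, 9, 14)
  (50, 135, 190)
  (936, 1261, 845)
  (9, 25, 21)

(27,28,19): 19²+27² = 1090 > 784 = 28² → acute
(86,140,31): 31+86 ≤ 140, not a triangle
(22,9,14): 9²+14² = 277 < 484 = 22² → obtuse
(50,135,190): 50+135 ≤ 190, not a triangle
(936,1261,845): 845²+936² = 1590121 = 1261² → right
(9,25,21): 9²+21² = 522 < 625 = 25² → obtuse
1 of the 6 is right.

1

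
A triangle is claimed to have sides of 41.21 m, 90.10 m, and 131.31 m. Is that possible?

The two shorter sides sum to 131.31, exactly equal to the longest side 131.31.
That gives only a degenerate (flat) triangle — the inequality must be strict.

No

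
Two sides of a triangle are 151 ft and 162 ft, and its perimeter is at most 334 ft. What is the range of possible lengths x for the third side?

Triangle inequality alone gives 11 < x < 313.
The perimeter condition gives x ≤ 334 − 151 − 162 = 21.
Intersecting the two: 11 < x ≤ 21.

11 < x ≤ 21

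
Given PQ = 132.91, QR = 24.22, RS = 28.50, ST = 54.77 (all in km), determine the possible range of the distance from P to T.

25.42 ≤ PT ≤ 240.40 km

The maximum is all hops collinear in one direction: 132.91 + 24.22 + 28.50 + 54.77 = 240.40.
The longest hop is 132.91; the others sum to 107.49. Folding the others back against it leaves at least 132.91 − 107.49 = 25.42.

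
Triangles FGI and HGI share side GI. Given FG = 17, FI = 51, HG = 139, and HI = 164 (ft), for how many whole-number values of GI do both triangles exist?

From triangle FGI: 34 < GI < 68.
From triangle HGI: 25 < GI < 303.
Intersection: 34 < GI < 68, so integers 35 through 67: 33 values.

33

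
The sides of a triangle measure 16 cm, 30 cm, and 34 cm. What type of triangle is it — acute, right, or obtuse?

right

Compare the square of the longest side to the sum of squares of the other two: 16² + 30² = 1156 = 34².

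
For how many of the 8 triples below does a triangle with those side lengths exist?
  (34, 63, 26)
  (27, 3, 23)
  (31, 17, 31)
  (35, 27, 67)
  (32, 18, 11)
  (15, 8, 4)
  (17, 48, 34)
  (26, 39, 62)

(26,34,63): 26+34 ≤ 63 → not valid
(3,23,27): 3+23 ≤ 27 → not valid
(17,31,31): 17+31 > 31 → valid
(27,35,67): 27+35 ≤ 67 → not valid
(11,18,32): 11+18 ≤ 32 → not valid
(4,8,15): 4+8 ≤ 15 → not valid
(17,34,48): 17+34 > 48 → valid
(26,39,62): 26+39 > 62 → valid
3 of the 8 triples form a triangle.

3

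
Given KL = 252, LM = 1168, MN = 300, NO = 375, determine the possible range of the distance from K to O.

241 ≤ KO ≤ 2095

The maximum is all hops collinear in one direction: 252 + 1168 + 300 + 375 = 2095.
The longest hop is 1168; the others sum to 927. Folding the others back against it leaves at least 1168 − 927 = 241.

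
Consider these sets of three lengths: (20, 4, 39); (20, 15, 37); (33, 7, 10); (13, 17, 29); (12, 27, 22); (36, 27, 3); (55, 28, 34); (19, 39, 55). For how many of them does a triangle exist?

(4,20,39): 4+20 ≤ 39 → not valid
(15,20,37): 15+20 ≤ 37 → not valid
(7,10,33): 7+10 ≤ 33 → not valid
(13,17,29): 13+17 > 29 → valid
(12,22,27): 12+22 > 27 → valid
(3,27,36): 3+27 ≤ 36 → not valid
(28,34,55): 28+34 > 55 → valid
(19,39,55): 19+39 > 55 → valid
4 of the 8 triples form a triangle.

4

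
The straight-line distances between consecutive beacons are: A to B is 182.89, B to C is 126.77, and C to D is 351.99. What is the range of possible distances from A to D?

42.33 ≤ AD ≤ 661.65

The maximum is all hops collinear in one direction: 182.89 + 126.77 + 351.99 = 661.65.
The longest hop is 351.99; the others sum to 309.66. Folding the others back against it leaves at least 351.99 − 309.66 = 42.33.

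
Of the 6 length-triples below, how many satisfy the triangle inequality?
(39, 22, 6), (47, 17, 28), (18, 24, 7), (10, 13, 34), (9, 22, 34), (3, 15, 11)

1

(6,22,39): 6+22 ≤ 39 → not valid
(17,28,47): 17+28 ≤ 47 → not valid
(7,18,24): 7+18 > 24 → valid
(10,13,34): 10+13 ≤ 34 → not valid
(9,22,34): 9+22 ≤ 34 → not valid
(3,11,15): 3+11 ≤ 15 → not valid
1 of the 6 triples forms a triangle.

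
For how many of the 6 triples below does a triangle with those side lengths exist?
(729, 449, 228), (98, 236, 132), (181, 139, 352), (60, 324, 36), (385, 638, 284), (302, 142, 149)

1

(228,449,729): 228+449 ≤ 729 → not valid
(98,132,236): 98+132 ≤ 236 → not valid
(139,181,352): 139+181 ≤ 352 → not valid
(36,60,324): 36+60 ≤ 324 → not valid
(284,385,638): 284+385 > 638 → valid
(142,149,302): 142+149 ≤ 302 → not valid
1 of the 6 triples forms a triangle.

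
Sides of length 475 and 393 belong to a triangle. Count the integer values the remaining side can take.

785

The third side lies in the open interval (82, 868).
Integers from 83 to 867 inclusive: 867 − 83 + 1 = 785.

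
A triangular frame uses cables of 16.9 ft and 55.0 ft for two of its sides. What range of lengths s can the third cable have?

By the triangle inequality, s must be less than 16.9 + 55.0 = 71.9 and greater than |16.9 − 55.0| = 38.1.

38.1 < s < 71.9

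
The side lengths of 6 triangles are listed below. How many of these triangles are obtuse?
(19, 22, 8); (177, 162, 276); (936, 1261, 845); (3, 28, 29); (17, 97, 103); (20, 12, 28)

5

(19,22,8): 8²+19² = 425 < 484 = 22² → obtuse
(177,162,276): 162²+177² = 57573 < 76176 = 276² → obtuse
(936,1261,845): 845²+936² = 1590121 = 1261² → right
(3,28,29): 3²+28² = 793 < 841 = 29² → obtuse
(17,97,103): 17²+97² = 9698 < 10609 = 103² → obtuse
(20,12,28): 12²+20² = 544 < 784 = 28² → obtuse
5 of the 6 are obtuse.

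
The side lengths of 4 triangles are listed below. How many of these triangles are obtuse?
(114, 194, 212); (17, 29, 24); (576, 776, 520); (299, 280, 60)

1

(114,194,212): 114²+194² = 50632 > 44944 = 212² → acute
(17,29,24): 17²+24² = 865 > 841 = 29² → acute
(576,776,520): 520²+576² = 602176 = 776² → right
(299,280,60): 60²+280² = 82000 < 89401 = 299² → obtuse
1 of the 4 is obtuse.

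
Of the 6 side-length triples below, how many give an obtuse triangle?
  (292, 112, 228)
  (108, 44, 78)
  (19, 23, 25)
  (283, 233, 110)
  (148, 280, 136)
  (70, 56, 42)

(292,112,228): 112²+228² = 64528 < 85264 = 292² → obtuse
(108,44,78): 44²+78² = 8020 < 11664 = 108² → obtuse
(19,23,25): 19²+23² = 890 > 625 = 25² → acute
(283,233,110): 110²+233² = 66389 < 80089 = 283² → obtuse
(148,280,136): 136²+148² = 40400 < 78400 = 280² → obtuse
(70,56,42): 42²+56² = 4900 = 70² → right
4 of the 6 are obtuse.

4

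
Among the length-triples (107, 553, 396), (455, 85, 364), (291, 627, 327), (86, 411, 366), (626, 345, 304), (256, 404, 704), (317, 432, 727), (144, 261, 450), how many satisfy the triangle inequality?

3

(107,396,553): 107+396 ≤ 553 → not valid
(85,364,455): 85+364 ≤ 455 → not valid
(291,327,627): 291+327 ≤ 627 → not valid
(86,366,411): 86+366 > 411 → valid
(304,345,626): 304+345 > 626 → valid
(256,404,704): 256+404 ≤ 704 → not valid
(317,432,727): 317+432 > 727 → valid
(144,261,450): 144+261 ≤ 450 → not valid
3 of the 8 triples form a triangle.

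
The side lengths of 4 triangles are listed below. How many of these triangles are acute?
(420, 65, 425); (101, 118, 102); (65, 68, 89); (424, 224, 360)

(420,65,425): 65²+420² = 180625 = 425² → right
(101,118,102): 101²+102² = 20605 > 13924 = 118² → acute
(65,68,89): 65²+68² = 8849 > 7921 = 89² → acute
(424,224,360): 224²+360² = 179776 = 424² → right
2 of the 4 are acute.

2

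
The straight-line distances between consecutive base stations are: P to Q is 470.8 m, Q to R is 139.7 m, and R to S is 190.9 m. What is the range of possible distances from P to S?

The maximum is all hops collinear in one direction: 470.8 + 139.7 + 190.9 = 801.4.
The longest hop is 470.8; the others sum to 330.6. Folding the others back against it leaves at least 470.8 − 330.6 = 140.2.

140.2 ≤ PS ≤ 801.4 m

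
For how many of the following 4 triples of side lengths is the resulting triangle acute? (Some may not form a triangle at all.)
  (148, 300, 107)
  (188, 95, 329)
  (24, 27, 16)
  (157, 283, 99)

(148,300,107): 107+148 ≤ 300, not a triangle
(188,95,329): 95+188 ≤ 329, not a triangle
(24,27,16): 16²+24² = 832 > 729 = 27² → acute
(157,283,99): 99+157 ≤ 283, not a triangle
1 of the 4 is acute.

1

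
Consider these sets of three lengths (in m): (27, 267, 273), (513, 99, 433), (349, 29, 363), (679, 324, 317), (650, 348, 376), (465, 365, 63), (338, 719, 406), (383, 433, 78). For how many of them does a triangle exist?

(27,267,273): 27+267 > 273 → valid
(99,433,513): 99+433 > 513 → valid
(29,349,363): 29+349 > 363 → valid
(317,324,679): 317+324 ≤ 679 → not valid
(348,376,650): 348+376 > 650 → valid
(63,365,465): 63+365 ≤ 465 → not valid
(338,406,719): 338+406 > 719 → valid
(78,383,433): 78+383 > 433 → valid
6 of the 8 triples form a triangle.

6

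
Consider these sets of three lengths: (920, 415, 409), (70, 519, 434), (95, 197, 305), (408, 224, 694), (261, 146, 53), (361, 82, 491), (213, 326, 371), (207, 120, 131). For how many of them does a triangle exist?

(409,415,920): 409+415 ≤ 920 → not valid
(70,434,519): 70+434 ≤ 519 → not valid
(95,197,305): 95+197 ≤ 305 → not valid
(224,408,694): 224+408 ≤ 694 → not valid
(53,146,261): 53+146 ≤ 261 → not valid
(82,361,491): 82+361 ≤ 491 → not valid
(213,326,371): 213+326 > 371 → valid
(120,131,207): 120+131 > 207 → valid
2 of the 8 triples form a triangle.

2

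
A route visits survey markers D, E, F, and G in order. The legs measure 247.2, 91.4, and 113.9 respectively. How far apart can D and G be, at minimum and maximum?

The maximum is all hops collinear in one direction: 247.2 + 91.4 + 113.9 = 452.5.
The longest hop is 247.2; the others sum to 205.3. Folding the others back against it leaves at least 247.2 − 205.3 = 41.9.

41.9 ≤ DG ≤ 452.5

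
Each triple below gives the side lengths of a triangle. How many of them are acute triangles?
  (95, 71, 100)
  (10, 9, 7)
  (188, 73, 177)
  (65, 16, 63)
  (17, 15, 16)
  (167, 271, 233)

5

(95,71,100): 71²+95² = 14066 > 10000 = 100² → acute
(10,9,7): 7²+9² = 130 > 100 = 10² → acute
(188,73,177): 73²+177² = 36658 > 35344 = 188² → acute
(65,16,63): 16²+63² = 4225 = 65² → right
(17,15,16): 15²+16² = 481 > 289 = 17² → acute
(167,271,233): 167²+233² = 82178 > 73441 = 271² → acute
5 of the 6 are acute.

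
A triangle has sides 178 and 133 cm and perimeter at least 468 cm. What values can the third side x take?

Triangle inequality alone gives 45 < x < 311.
The perimeter condition gives x ≥ 468 − 178 − 133 = 157.
Intersecting the two: 157 ≤ x < 311.

157 ≤ x < 311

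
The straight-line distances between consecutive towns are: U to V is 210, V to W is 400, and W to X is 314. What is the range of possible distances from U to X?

0 ≤ UX ≤ 924

The maximum is all hops collinear in one direction: 210 + 400 + 314 = 924.
The longest hop is 400; the others sum to 524. Since 400 ≤ 524, the path can fold back on itself completely, so the minimum distance is 0.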